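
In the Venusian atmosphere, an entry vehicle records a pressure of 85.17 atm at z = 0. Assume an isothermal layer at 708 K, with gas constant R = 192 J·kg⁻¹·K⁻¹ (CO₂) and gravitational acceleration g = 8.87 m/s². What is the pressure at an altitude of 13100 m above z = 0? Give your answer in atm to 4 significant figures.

P ≈ 36.23 atm

Scale height: H = RT/g = 192 × 708 / 8.87 = 15325 m.
Barometric formula: P = P₀ exp(−z/H).
z/H = 13100/15325 = 0.85481; exp(−0.85481) = 0.42536.
P = 85.17 × 0.42536 = 36.228 atm.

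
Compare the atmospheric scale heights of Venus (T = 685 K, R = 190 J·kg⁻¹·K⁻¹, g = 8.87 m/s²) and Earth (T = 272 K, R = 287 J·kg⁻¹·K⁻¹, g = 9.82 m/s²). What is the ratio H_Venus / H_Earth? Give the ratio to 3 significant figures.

H = RT/g for each body.
H_Venus = 190 × 685 / 8.87 = 14673 m.
H_Earth = 287 × 272 / 9.82 = 7949.5 m.
H_Venus/H_Earth = 14673/7949.5 = 1.8458.

H_Venus/H_Earth ≈ 1.85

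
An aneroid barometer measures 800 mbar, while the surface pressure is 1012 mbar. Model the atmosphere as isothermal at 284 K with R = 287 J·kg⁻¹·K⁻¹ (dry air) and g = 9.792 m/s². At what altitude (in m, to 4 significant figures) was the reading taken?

Scale height: H = RT/g = 287 × 284 / 9.792 = 8323.9 m.
Invert the barometric formula: z = H ln(P₀/P).
P₀/P = 1012/800 = 1.2650; ln(1.2650) = 0.23507.
z = 8323.9 × 0.23507 = 1956.7 m.

z ≈ 1957 m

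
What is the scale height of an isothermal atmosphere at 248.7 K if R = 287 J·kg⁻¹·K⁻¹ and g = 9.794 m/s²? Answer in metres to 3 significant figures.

H ≈ 7290 m

The scale height of an isothermal atmosphere is H = RT/g.
H = 287 × 248.7 / 9.794 = 71377/9.794 = 7287.8 m.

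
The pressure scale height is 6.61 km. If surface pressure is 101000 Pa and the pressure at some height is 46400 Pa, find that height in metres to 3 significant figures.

z ≈ 5140 m

Invert the barometric formula: z = H ln(P₀/P).
P₀/P = 101000/46400 = 2.1767; ln(2.1767) = 0.77781.
z = 6610.0 × 0.77781 = 5141.3 m.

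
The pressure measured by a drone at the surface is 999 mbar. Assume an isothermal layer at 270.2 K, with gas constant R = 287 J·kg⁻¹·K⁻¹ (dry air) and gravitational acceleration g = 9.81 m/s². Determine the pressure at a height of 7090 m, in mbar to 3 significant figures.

P ≈ 407 mbar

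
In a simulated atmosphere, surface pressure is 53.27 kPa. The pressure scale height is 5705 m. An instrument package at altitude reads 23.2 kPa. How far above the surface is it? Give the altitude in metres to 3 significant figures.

Invert the barometric formula: z = H ln(P₀/P).
P₀/P = 53.27/23.2 = 2.2961; ln(2.2961) = 0.83121.
z = 5705.0 × 0.83121 = 4742.1 m.

z ≈ 4740 m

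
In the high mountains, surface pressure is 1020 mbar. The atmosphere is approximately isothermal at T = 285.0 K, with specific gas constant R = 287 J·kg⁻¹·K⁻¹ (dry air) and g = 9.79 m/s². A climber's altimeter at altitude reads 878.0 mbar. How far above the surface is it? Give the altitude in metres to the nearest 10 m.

z ≈ 1250 m

Scale height: H = RT/g = 287 × 285.0 / 9.79 = 8355.0 m.
Invert the barometric formula: z = H ln(P₀/P).
P₀/P = 1020/878.0 = 1.1617; ln(1.1617) = 0.14988.
z = 8355.0 × 0.14988 = 1252.2 m.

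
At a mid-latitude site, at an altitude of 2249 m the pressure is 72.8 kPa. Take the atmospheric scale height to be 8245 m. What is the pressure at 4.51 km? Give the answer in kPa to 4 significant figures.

Between two levels, P₂ = P₁ exp(−Δz/H) with Δz = z₂ − z₁.
Δz = 4510.0 − 2249.0 = 2261.0 m; Δz/H = 2261.0/8245.0 = 0.27423.
P₂ = 72.8 × exp(−0.27423) = 72.8 × 0.76016 = 55.340 kPa.

P ≈ 55.34 kPa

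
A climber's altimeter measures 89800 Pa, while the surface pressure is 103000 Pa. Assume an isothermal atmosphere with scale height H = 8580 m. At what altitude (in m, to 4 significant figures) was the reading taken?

z ≈ 1177 m

Invert the barometric formula: z = H ln(P₀/P).
P₀/P = 103000/89800 = 1.1470; ln(1.1470) = 0.13715.
z = 8580.0 × 0.13715 = 1176.7 m.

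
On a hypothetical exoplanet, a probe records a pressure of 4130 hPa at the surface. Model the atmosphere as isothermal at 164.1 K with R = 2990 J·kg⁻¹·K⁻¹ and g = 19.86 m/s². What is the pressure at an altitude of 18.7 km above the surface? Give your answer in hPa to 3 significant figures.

Scale height: H = RT/g = 2990 × 164.1 / 19.86 = 24706 m.
Barometric formula: P = P₀ exp(−z/H).
z/H = 18700/24706 = 0.75690; exp(−0.75690) = 0.46912.
P = 4130 × 0.46912 = 1937.5 hPa.

P ≈ 1940 hPa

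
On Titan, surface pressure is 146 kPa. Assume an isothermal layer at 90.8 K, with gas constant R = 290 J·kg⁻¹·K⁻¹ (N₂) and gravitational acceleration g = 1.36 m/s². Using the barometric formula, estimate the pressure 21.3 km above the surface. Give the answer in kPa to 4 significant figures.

Scale height: H = RT/g = 290 × 90.8 / 1.36 = 19362 m.
Barometric formula: P = P₀ exp(−z/H).
z/H = 21300/19362 = 1.1001; exp(−1.1001) = 0.33284.
P = 146 × 0.33284 = 48.595 kPa.

P ≈ 48.59 kPa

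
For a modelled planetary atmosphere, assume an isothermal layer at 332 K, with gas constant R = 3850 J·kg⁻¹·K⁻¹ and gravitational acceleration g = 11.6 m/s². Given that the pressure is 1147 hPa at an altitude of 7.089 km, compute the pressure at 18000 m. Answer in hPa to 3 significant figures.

P ≈ 1040 hPa

Scale height: H = RT/g = 3850 × 332 / 11.6 = 110190 m.
Between two levels, P₂ = P₁ exp(−Δz/H) with Δz = z₂ − z₁.
Δz = 18000 − 7089.0 = 10911 m; Δz/H = 10911/110190 = 0.099020.
P₂ = 1147 × exp(−0.099020) = 1147 × 0.90572 = 1038.9 hPa.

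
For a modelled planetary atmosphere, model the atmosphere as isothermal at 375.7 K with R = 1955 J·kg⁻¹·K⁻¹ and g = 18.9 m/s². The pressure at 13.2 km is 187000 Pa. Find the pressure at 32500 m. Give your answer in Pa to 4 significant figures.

P ≈ 113800 Pa

Scale height: H = RT/g = 1955 × 375.7 / 18.9 = 38862 m.
Between two levels, P₂ = P₁ exp(−Δz/H) with Δz = z₂ − z₁.
Δz = 32500 − 13200 = 19300 m; Δz/H = 19300/38862 = 0.49663.
P₂ = 187000 × exp(−0.49663) = 187000 × 0.60858 = 113800 Pa.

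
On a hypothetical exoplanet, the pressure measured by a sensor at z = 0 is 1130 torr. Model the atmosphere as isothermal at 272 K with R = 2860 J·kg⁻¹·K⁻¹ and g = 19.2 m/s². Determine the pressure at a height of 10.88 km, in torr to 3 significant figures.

Scale height: H = RT/g = 2860 × 272 / 19.2 = 40517 m.
Barometric formula: P = P₀ exp(−z/H).
z/H = 10880/40517 = 0.26853; exp(−0.26853) = 0.76450.
P = 1130 × 0.76450 = 863.88 torr.

P ≈ 864 torr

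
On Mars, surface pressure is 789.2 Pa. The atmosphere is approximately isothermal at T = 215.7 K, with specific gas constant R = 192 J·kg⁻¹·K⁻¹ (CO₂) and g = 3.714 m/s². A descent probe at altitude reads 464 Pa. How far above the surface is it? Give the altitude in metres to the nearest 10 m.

Scale height: H = RT/g = 192 × 215.7 / 3.714 = 11151 m.
Invert the barometric formula: z = H ln(P₀/P).
P₀/P = 789.2/464 = 1.7009; ln(1.7009) = 0.53116.
z = 11151 × 0.53116 = 5923.0 m.

z ≈ 5920 m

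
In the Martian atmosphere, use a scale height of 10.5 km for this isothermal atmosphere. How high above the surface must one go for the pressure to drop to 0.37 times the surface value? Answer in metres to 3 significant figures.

z ≈ 10400 m

Set P/P₀ = exp(−z/H) = 0.37, so z = −H ln(0.37).
−ln(0.37) = 0.99425; z = 10500 × 0.99425 = 10440 m.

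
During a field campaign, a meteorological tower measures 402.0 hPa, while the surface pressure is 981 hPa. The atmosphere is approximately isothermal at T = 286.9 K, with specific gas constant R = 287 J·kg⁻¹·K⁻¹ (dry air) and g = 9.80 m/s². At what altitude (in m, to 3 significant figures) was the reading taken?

Scale height: H = RT/g = 287 × 286.9 / 9.80 = 8402.1 m.
Invert the barometric formula: z = H ln(P₀/P).
P₀/P = 981/402.0 = 2.4403; ln(2.4403) = 0.89212.
z = 8402.1 × 0.89212 = 7495.7 m.

z ≈ 7500 m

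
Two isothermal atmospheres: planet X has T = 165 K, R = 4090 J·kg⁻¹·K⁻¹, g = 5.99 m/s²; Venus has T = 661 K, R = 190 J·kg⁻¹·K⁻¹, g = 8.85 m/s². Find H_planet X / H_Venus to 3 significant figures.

H_planet X/H_Venus ≈ 7.94

H = RT/g for each body.
H_planet X = 4090 × 165 / 5.99 = 112660 m.
H_Venus = 190 × 661 / 8.85 = 14191 m.
H_planet X/H_Venus = 112660/14191 = 7.9388.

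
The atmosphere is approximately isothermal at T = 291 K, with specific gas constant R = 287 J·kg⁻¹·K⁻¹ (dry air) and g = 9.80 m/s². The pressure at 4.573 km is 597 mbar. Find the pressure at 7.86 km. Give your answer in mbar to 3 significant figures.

Scale height: H = RT/g = 287 × 291 / 9.80 = 8522.1 m.
Between two levels, P₂ = P₁ exp(−Δz/H) with Δz = z₂ − z₁.
Δz = 7860.0 − 4573.0 = 3287.0 m; Δz/H = 3287.0/8522.1 = 0.38570.
P₂ = 597 × exp(−0.38570) = 597 × 0.67997 = 405.94 mbar.

P ≈ 406 mbar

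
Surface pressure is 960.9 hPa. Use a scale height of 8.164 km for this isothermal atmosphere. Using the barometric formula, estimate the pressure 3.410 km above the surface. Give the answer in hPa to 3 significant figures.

P ≈ 633 hPa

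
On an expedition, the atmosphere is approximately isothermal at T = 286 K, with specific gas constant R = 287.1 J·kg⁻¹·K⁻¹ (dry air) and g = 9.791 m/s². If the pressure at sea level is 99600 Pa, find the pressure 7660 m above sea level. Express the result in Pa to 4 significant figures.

P ≈ 39960 Pa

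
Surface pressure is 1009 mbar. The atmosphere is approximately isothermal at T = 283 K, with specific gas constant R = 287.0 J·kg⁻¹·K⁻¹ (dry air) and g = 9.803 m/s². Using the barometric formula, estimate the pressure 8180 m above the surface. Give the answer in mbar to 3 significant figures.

P ≈ 376 mbar

Scale height: H = RT/g = 287.0 × 283 / 9.803 = 8285.3 m.
Barometric formula: P = P₀ exp(−z/H).
z/H = 8180.0/8285.3 = 0.98729; exp(−0.98729) = 0.37259.
P = 1009 × 0.37259 = 375.94 mbar.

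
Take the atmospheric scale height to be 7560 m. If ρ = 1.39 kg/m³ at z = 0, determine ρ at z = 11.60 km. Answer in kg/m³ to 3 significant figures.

ρ ≈ 0.300 kg/m³

In an isothermal atmosphere, density decays like pressure: ρ = ρ₀ exp(−z/H).
z/H = 11600/7560.0 = 1.5344; exp(−1.5344) = 0.21559.
ρ = 1.39 × 0.21559 = 0.29967 kg/m³.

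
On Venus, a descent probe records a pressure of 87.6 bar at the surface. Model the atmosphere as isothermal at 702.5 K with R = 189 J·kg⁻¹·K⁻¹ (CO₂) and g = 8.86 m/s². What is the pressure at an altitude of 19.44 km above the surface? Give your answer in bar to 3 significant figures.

Scale height: H = RT/g = 189 × 702.5 / 8.86 = 14986 m.
Barometric formula: P = P₀ exp(−z/H).
z/H = 19440/14986 = 1.2972; exp(−1.2972) = 0.27330.
P = 87.6 × 0.27330 = 23.941 bar.

P ≈ 23.9 bar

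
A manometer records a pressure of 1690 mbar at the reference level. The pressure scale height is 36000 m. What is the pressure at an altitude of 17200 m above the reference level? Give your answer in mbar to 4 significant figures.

Barometric formula: P = P₀ exp(−z/H).
z/H = 17200/36000 = 0.47778; exp(−0.47778) = 0.62016.
P = 1690 × 0.62016 = 1048.1 mbar.

P ≈ 1048 mbar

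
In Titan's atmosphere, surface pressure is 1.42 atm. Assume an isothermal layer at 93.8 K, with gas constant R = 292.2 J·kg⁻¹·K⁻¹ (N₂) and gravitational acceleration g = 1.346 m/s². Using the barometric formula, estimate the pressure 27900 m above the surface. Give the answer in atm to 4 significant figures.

Scale height: H = RT/g = 292.2 × 93.8 / 1.346 = 20363 m.
Barometric formula: P = P₀ exp(−z/H).
z/H = 27900/20363 = 1.3701; exp(−1.3701) = 0.25408.
P = 1.42 × 0.25408 = 0.36079 atm.

P ≈ 0.3608 atm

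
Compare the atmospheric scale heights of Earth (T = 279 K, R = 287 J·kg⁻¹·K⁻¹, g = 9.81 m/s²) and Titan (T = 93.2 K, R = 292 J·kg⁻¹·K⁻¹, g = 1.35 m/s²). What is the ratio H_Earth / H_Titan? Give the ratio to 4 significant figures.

H = RT/g for each body.
H_Earth = 287 × 279 / 9.81 = 8162.4 m.
H_Titan = 292 × 93.2 / 1.35 = 20159 m.
H_Earth/H_Titan = 8162.4/20159 = 0.40490.

H_Earth/H_Titan ≈ 0.4049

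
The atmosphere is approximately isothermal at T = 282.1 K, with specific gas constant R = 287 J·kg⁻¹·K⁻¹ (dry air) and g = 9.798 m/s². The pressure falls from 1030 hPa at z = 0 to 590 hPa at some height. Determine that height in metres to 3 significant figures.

z ≈ 4600 m

Scale height: H = RT/g = 287 × 282.1 / 9.798 = 8263.2 m.
Invert the barometric formula: z = H ln(P₀/P).
P₀/P = 1030/590 = 1.7458; ln(1.7458) = 0.55721.
z = 8263.2 × 0.55721 = 4604.3 m.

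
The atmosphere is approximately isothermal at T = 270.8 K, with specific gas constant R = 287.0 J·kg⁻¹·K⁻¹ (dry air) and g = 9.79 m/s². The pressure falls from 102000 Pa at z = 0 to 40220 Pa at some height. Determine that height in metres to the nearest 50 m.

Scale height: H = RT/g = 287.0 × 270.8 / 9.79 = 7938.7 m.
Invert the barometric formula: z = H ln(P₀/P).
P₀/P = 102000/40220 = 2.5361; ln(2.5361) = 0.93063.
z = 7938.7 × 0.93063 = 7388.0 m.

z ≈ 7400 m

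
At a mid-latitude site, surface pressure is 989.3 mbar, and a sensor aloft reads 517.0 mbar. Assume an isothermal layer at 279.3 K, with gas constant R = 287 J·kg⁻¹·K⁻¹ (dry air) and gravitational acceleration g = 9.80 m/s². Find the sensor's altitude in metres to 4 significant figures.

Scale height: H = RT/g = 287 × 279.3 / 9.80 = 8179.5 m.
Invert the barometric formula: z = H ln(P₀/P).
P₀/P = 989.3/517.0 = 1.9135; ln(1.9135) = 0.64893.
z = 8179.5 × 0.64893 = 5307.9 m.

z ≈ 5308 m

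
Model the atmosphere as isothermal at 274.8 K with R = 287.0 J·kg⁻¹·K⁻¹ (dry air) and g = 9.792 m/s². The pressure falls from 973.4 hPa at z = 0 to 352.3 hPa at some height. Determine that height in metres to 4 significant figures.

z ≈ 8186 m

Scale height: H = RT/g = 287.0 × 274.8 / 9.792 = 8054.3 m.
Invert the barometric formula: z = H ln(P₀/P).
P₀/P = 973.4/352.3 = 2.7630; ln(2.7630) = 1.0163.
z = 8054.3 × 1.0163 = 8185.6 m.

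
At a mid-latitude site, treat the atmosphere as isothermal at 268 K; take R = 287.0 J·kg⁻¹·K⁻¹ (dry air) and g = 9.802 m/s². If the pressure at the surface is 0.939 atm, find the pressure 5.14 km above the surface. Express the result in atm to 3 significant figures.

Scale height: H = RT/g = 287.0 × 268 / 9.802 = 7847.0 m.
Barometric formula: P = P₀ exp(−z/H).
z/H = 5140.0/7847.0 = 0.65503; exp(−0.65503) = 0.51943.
P = 0.939 × 0.51943 = 0.48774 atm.

P ≈ 0.488 atm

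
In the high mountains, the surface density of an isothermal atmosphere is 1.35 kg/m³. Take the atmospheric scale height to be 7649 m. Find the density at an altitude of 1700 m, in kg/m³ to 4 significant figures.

ρ ≈ 1.081 kg/m³

In an isothermal atmosphere, density decays like pressure: ρ = ρ₀ exp(−z/H).
z/H = 1700.0/7649.0 = 0.22225; exp(−0.22225) = 0.80072.
ρ = 1.35 × 0.80072 = 1.0810 kg/m³.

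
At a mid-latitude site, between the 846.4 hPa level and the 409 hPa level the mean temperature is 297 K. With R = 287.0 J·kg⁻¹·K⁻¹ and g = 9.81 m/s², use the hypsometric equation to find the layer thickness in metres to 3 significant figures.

Δz ≈ 6320 m

Hypsometric equation: Δz = (R T̄/g) ln(P₁/P₂).
R T̄/g = 287.0 × 297 / 9.81 = 8689.0 m.
ln(846.4/409) = ln(2.0694) = 0.72726.
Δz = 8689.0 × 0.72726 = 6319.2 m.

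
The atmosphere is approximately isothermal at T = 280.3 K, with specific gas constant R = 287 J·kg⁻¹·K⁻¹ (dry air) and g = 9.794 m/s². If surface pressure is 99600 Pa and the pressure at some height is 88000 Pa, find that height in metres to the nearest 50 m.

Scale height: H = RT/g = 287 × 280.3 / 9.794 = 8213.8 m.
Invert the barometric formula: z = H ln(P₀/P).
P₀/P = 99600/88000 = 1.1318; ln(1.1318) = 0.12381.
z = 8213.8 × 0.12381 = 1017.0 m.

z ≈ 1000 m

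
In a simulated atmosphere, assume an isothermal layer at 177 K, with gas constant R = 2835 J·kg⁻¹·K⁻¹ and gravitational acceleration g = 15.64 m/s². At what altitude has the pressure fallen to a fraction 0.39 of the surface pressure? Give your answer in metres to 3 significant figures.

Scale height: H = RT/g = 2835 × 177 / 15.64 = 32084 m.
Set P/P₀ = exp(−z/H) = 0.39, so z = −H ln(0.39).
−ln(0.39) = 0.94161; z = 32084 × 0.94161 = 30211 m.

z ≈ 30200 m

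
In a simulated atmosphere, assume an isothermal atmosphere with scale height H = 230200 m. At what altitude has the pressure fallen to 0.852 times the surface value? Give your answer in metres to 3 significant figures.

Set P/P₀ = exp(−z/H) = 0.852, so z = −H ln(0.852).
−ln(0.852) = 0.16017; z = 230200 × 0.16017 = 36871 m.

z ≈ 36900 m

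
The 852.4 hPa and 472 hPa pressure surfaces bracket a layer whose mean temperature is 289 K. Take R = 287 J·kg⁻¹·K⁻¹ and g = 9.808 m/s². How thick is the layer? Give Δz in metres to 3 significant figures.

Δz ≈ 5000 m

Hypsometric equation: Δz = (R T̄/g) ln(P₁/P₂).
R T̄/g = 287 × 289 / 9.808 = 8456.7 m.
ln(852.4/472) = ln(1.8059) = 0.59106.
Δz = 8456.7 × 0.59106 = 4998.4 m.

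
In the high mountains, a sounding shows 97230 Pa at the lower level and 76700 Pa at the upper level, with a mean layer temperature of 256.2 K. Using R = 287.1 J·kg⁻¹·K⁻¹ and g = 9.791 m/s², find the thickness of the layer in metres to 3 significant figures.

Δz ≈ 1780 m

Hypsometric equation: Δz = (R T̄/g) ln(P₁/P₂).
R T̄/g = 287.1 × 256.2 / 9.791 = 7512.5 m.
ln(97230/76700) = ln(1.2677) = 0.23720.
Δz = 7512.5 × 0.23720 = 1782.0 m.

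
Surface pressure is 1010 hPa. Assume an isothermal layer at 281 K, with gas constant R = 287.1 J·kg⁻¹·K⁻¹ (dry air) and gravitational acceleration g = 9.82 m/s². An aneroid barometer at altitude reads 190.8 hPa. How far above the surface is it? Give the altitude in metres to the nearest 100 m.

z ≈ 13700 m

Scale height: H = RT/g = 287.1 × 281 / 9.82 = 8215.4 m.
Invert the barometric formula: z = H ln(P₀/P).
P₀/P = 1010/190.8 = 5.2935; ln(5.2935) = 1.6665.
z = 8215.4 × 1.6665 = 13691 m.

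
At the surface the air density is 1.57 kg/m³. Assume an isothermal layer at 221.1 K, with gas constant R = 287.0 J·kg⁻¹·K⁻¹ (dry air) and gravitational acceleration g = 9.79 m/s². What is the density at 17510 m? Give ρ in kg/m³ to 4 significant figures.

ρ ≈ 0.1054 kg/m³

Scale height: H = RT/g = 287.0 × 221.1 / 9.79 = 6481.7 m.
In an isothermal atmosphere, density decays like pressure: ρ = ρ₀ exp(−z/H).
z/H = 17510/6481.7 = 2.7015; exp(−2.7015) = 0.067105.
ρ = 1.57 × 0.067105 = 0.10535 kg/m³.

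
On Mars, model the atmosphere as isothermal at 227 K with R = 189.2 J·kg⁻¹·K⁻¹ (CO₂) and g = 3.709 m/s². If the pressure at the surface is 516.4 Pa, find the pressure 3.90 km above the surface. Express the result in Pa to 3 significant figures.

Scale height: H = RT/g = 189.2 × 227 / 3.709 = 11580 m.
Barometric formula: P = P₀ exp(−z/H).
z/H = 3900.0/11580 = 0.33679; exp(−0.33679) = 0.71406.
P = 516.4 × 0.71406 = 368.74 Pa.

P ≈ 369 Pa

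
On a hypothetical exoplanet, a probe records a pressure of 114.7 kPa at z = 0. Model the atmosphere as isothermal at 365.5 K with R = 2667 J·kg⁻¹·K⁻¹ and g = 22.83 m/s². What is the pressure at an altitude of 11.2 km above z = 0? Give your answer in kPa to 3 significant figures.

Scale height: H = RT/g = 2667 × 365.5 / 22.83 = 42698 m.
Barometric formula: P = P₀ exp(−z/H).
z/H = 11200/42698 = 0.26231; exp(−0.26231) = 0.76927.
P = 114.7 × 0.76927 = 88.235 kPa.

P ≈ 88.2 kPa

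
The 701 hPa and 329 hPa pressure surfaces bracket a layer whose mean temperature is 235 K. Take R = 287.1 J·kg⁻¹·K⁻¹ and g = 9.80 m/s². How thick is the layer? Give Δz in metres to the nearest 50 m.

Δz ≈ 5200 m

Hypsometric equation: Δz = (R T̄/g) ln(P₁/P₂).
R T̄/g = 287.1 × 235 / 9.80 = 6884.5 m.
ln(701/329) = ln(2.1307) = 0.75645.
Δz = 6884.5 × 0.75645 = 5207.8 m.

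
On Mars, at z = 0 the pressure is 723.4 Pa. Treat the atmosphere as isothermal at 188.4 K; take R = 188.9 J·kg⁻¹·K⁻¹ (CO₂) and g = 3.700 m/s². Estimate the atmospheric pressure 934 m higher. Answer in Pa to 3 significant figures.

P ≈ 656 Pa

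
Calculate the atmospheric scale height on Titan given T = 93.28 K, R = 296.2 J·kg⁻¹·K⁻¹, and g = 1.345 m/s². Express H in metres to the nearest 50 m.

H ≈ 20550 m

The scale height of an isothermal atmosphere is H = RT/g.
H = 296.2 × 93.28 / 1.345 = 27630/1.345 = 20543 m.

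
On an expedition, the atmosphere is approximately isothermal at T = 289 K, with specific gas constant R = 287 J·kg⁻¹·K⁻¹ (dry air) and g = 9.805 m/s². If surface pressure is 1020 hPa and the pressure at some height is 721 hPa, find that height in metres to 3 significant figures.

z ≈ 2930 m

Scale height: H = RT/g = 287 × 289 / 9.805 = 8459.3 m.
Invert the barometric formula: z = H ln(P₀/P).
P₀/P = 1020/721 = 1.4147; ln(1.4147) = 0.34692.
z = 8459.3 × 0.34692 = 2934.7 m.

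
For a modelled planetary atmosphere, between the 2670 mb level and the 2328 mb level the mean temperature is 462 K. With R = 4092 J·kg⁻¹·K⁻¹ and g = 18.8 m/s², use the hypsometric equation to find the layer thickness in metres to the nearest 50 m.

Hypsometric equation: Δz = (R T̄/g) ln(P₁/P₂).
R T̄/g = 4092 × 462 / 18.8 = 100560 m.
ln(2670/2328) = ln(1.1469) = 0.13706.
Δz = 100560 × 0.13706 = 13783 m.

Δz ≈ 13800 m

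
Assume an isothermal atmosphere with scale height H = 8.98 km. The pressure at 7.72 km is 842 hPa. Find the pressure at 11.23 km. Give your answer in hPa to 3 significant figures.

P ≈ 570 hPa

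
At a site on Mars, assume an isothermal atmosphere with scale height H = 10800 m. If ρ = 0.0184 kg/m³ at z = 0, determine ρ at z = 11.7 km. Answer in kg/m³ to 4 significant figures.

ρ ≈ 0.006228 kg/m³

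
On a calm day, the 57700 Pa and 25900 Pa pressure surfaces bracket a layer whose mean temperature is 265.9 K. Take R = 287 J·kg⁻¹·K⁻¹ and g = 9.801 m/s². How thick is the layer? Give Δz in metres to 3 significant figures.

Hypsometric equation: Δz = (R T̄/g) ln(P₁/P₂).
R T̄/g = 287 × 265.9 / 9.801 = 7786.3 m.
ln(57700/25900) = ln(2.2278) = 0.80101.
Δz = 7786.3 × 0.80101 = 6236.9 m.

Δz ≈ 6240 m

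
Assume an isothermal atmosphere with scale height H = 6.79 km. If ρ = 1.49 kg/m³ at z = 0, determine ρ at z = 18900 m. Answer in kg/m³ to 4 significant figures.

ρ ≈ 0.09211 kg/m³

In an isothermal atmosphere, density decays like pressure: ρ = ρ₀ exp(−z/H).
z/H = 18900/6790.0 = 2.7835; exp(−2.7835) = 0.061822.
ρ = 1.49 × 0.061822 = 0.092115 kg/m³.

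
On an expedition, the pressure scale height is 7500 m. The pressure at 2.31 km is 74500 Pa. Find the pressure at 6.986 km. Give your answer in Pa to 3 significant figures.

P ≈ 39900 Pa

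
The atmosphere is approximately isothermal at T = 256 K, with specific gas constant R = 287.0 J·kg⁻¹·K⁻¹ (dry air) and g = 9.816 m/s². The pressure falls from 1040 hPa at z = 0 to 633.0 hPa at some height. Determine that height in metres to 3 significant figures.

Scale height: H = RT/g = 287.0 × 256 / 9.816 = 7484.9 m.
Invert the barometric formula: z = H ln(P₀/P).
P₀/P = 1040/633.0 = 1.6430; ln(1.6430) = 0.49652.
z = 7484.9 × 0.49652 = 3716.4 m.

z ≈ 3720 m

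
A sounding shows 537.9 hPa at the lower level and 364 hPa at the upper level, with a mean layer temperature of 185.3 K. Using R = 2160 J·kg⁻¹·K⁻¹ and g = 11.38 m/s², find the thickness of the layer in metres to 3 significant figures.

Hypsometric equation: Δz = (R T̄/g) ln(P₁/P₂).
R T̄/g = 2160 × 185.3 / 11.38 = 35171 m.
ln(537.9/364) = ln(1.4777) = 0.39049.
Δz = 35171 × 0.39049 = 13734 m.

Δz ≈ 13700 m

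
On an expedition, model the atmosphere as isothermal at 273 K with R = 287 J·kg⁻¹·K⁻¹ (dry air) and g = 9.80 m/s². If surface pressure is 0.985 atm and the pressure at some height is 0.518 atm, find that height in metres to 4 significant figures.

z ≈ 5138 m

Scale height: H = RT/g = 287 × 273 / 9.80 = 7995.0 m.
Invert the barometric formula: z = H ln(P₀/P).
P₀/P = 0.985/0.518 = 1.9015; ln(1.9015) = 0.64264.
z = 7995.0 × 0.64264 = 5137.9 m.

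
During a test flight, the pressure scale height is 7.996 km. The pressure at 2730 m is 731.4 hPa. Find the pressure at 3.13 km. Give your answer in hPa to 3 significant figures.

P ≈ 696 hPa

Between two levels, P₂ = P₁ exp(−Δz/H) with Δz = z₂ − z₁.
Δz = 3130.0 − 2730.0 = 400.00 m; Δz/H = 400.00/7996.0 = 0.050025.
P₂ = 731.4 × exp(−0.050025) = 731.4 × 0.95121 = 695.71 hPa.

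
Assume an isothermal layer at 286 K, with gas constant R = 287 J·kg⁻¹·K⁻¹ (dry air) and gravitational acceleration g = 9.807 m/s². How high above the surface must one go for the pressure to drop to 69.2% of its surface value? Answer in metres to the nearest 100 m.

z ≈ 3100 m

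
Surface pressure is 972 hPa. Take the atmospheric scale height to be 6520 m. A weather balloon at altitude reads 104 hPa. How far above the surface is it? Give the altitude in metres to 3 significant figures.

Invert the barometric formula: z = H ln(P₀/P).
P₀/P = 972/104 = 9.3462; ln(9.3462) = 2.2350.
z = 6520.0 × 2.2350 = 14572 m.

z ≈ 14600 m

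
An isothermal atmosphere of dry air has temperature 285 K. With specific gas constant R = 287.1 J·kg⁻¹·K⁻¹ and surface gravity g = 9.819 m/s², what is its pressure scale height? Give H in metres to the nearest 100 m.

The scale height of an isothermal atmosphere is H = RT/g.
H = 287.1 × 285 / 9.819 = 81824/9.819 = 8333.2 m.

H ≈ 8300 m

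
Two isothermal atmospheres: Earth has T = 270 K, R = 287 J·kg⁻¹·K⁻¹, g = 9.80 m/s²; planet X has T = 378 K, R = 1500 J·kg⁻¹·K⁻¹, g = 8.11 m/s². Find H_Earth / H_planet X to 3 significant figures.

H_Earth/H_planet X ≈ 0.113

H = RT/g for each body.
H_Earth = 287 × 270 / 9.80 = 7907.1 m.
H_planet X = 1500 × 378 / 8.11 = 69914 m.
H_Earth/H_planet X = 7907.1/69914 = 0.11310.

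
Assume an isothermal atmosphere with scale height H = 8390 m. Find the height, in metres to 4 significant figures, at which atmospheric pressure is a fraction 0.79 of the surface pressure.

z ≈ 1978 m

Set P/P₀ = exp(−z/H) = 0.79, so z = −H ln(0.79).
−ln(0.79) = 0.23572; z = 8390.0 × 0.23572 = 1977.7 m.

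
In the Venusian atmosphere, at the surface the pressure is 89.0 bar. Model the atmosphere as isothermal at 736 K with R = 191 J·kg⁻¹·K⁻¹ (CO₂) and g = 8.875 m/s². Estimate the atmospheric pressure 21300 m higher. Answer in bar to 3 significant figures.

P ≈ 23.2 bar

Scale height: H = RT/g = 191 × 736 / 8.875 = 15840 m.
Barometric formula: P = P₀ exp(−z/H).
z/H = 21300/15840 = 1.3447; exp(−1.3447) = 0.26062.
P = 89.0 × 0.26062 = 23.195 bar.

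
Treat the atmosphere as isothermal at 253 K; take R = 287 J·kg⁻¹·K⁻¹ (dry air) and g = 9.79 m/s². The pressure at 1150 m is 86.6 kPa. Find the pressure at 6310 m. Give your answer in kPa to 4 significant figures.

P ≈ 43.19 kPa

Scale height: H = RT/g = 287 × 253 / 9.79 = 7416.9 m.
Between two levels, P₂ = P₁ exp(−Δz/H) with Δz = z₂ − z₁.
Δz = 6310.0 − 1150.0 = 5160.0 m; Δz/H = 5160.0/7416.9 = 0.69571.
P₂ = 86.6 × exp(−0.69571) = 86.6 × 0.49872 = 43.189 kPa.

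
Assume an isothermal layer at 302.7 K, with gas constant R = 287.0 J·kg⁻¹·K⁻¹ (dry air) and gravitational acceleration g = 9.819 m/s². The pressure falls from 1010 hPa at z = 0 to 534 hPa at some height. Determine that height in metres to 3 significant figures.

Scale height: H = RT/g = 287.0 × 302.7 / 9.819 = 8847.6 m.
Invert the barometric formula: z = H ln(P₀/P).
P₀/P = 1010/534 = 1.8914; ln(1.8914) = 0.63732.
z = 8847.6 × 0.63732 = 5638.8 m.

z ≈ 5640 m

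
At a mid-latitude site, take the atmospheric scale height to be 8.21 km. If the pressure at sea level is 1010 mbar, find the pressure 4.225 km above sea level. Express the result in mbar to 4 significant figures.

Barometric formula: P = P₀ exp(−z/H).
z/H = 4225.0/8210.0 = 0.51462; exp(−0.51462) = 0.59773.
P = 1010 × 0.59773 = 603.71 mbar.

P ≈ 603.7 mbar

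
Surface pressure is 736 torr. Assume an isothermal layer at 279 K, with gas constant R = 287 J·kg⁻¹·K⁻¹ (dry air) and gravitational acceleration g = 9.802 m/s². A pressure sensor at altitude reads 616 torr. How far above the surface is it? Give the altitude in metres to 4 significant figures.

z ≈ 1454 m

Scale height: H = RT/g = 287 × 279 / 9.802 = 8169.0 m.
Invert the barometric formula: z = H ln(P₀/P).
P₀/P = 736/616 = 1.1948; ln(1.1948) = 0.17798.
z = 8169.0 × 0.17798 = 1453.9 m.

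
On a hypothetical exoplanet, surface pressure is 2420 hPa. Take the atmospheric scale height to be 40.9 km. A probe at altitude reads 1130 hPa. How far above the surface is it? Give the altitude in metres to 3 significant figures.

Invert the barometric formula: z = H ln(P₀/P).
P₀/P = 2420/1130 = 2.1416; ln(2.1416) = 0.76155.
z = 40900 × 0.76155 = 31147 m.

z ≈ 31100 m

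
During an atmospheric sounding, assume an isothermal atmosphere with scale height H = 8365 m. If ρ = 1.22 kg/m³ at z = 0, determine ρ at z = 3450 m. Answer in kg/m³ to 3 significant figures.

ρ ≈ 0.808 kg/m³

In an isothermal atmosphere, density decays like pressure: ρ = ρ₀ exp(−z/H).
z/H = 3450.0/8365.0 = 0.41243; exp(−0.41243) = 0.66204.
ρ = 1.22 × 0.66204 = 0.80769 kg/m³.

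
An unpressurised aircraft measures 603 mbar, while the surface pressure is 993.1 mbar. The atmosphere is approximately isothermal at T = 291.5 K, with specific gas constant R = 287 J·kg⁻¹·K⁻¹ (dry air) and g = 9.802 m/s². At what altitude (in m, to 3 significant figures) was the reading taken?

Scale height: H = RT/g = 287 × 291.5 / 9.802 = 8535.0 m.
Invert the barometric formula: z = H ln(P₀/P).
P₀/P = 993.1/603 = 1.6469; ln(1.6469) = 0.49889.
z = 8535.0 × 0.49889 = 4258.0 m.

z ≈ 4260 m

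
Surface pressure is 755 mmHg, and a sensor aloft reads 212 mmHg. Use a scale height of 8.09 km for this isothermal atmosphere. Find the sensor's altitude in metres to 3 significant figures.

z ≈ 10300 m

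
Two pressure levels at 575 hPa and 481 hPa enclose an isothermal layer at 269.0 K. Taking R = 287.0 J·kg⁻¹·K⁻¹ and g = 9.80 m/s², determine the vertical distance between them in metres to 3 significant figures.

Δz ≈ 1410 m

Hypsometric equation: Δz = (R T̄/g) ln(P₁/P₂).
R T̄/g = 287.0 × 269.0 / 9.80 = 7877.9 m.
ln(575/481) = ln(1.1954) = 0.17848.
Δz = 7877.9 × 0.17848 = 1406.0 m.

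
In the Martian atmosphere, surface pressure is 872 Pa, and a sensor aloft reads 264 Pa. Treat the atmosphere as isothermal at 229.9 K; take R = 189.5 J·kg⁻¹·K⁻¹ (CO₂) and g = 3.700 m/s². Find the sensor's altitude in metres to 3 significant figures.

Scale height: H = RT/g = 189.5 × 229.9 / 3.700 = 11775 m.
Invert the barometric formula: z = H ln(P₀/P).
P₀/P = 872/264 = 3.3030; ln(3.3030) = 1.1948.
z = 11775 × 1.1948 = 14069 m.

z ≈ 14100 m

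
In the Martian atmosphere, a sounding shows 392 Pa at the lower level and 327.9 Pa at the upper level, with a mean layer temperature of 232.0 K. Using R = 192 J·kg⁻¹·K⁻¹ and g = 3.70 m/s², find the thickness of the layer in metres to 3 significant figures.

Hypsometric equation: Δz = (R T̄/g) ln(P₁/P₂).
R T̄/g = 192 × 232.0 / 3.70 = 12039 m.
ln(392/327.9) = ln(1.1955) = 0.17856.
Δz = 12039 × 0.17856 = 2149.7 m.

Δz ≈ 2150 m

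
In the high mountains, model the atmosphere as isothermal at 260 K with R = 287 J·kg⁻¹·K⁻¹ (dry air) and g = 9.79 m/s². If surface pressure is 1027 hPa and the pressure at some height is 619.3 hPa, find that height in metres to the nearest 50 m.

Scale height: H = RT/g = 287 × 260 / 9.79 = 7622.1 m.
Invert the barometric formula: z = H ln(P₀/P).
P₀/P = 1027/619.3 = 1.6583; ln(1.6583) = 0.50579.
z = 7622.1 × 0.50579 = 3855.2 m.

z ≈ 3850 m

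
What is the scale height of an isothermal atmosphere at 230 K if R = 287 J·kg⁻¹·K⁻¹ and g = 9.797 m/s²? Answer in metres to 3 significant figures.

The scale height of an isothermal atmosphere is H = RT/g.
H = 287 × 230 / 9.797 = 66010/9.797 = 6737.8 m.

H ≈ 6740 m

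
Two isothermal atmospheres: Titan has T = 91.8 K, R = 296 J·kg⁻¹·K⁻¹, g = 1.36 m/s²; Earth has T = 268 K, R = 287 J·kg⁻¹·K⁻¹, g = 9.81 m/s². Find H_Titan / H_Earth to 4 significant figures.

H_Titan/H_Earth ≈ 2.548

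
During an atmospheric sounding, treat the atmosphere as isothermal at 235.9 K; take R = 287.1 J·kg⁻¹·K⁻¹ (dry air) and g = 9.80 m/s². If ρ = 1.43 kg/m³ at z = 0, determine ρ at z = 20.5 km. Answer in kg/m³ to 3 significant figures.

Scale height: H = RT/g = 287.1 × 235.9 / 9.80 = 6910.9 m.
In an isothermal atmosphere, density decays like pressure: ρ = ρ₀ exp(−z/H).
z/H = 20500/6910.9 = 2.9663; exp(−2.9663) = 0.051493.
ρ = 1.43 × 0.051493 = 0.073635 kg/m³.

ρ ≈ 0.0736 kg/m³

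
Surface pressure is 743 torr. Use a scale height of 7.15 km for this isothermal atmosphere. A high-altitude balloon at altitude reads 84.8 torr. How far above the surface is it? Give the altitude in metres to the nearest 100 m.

z ≈ 15500 m

Invert the barometric formula: z = H ln(P₀/P).
P₀/P = 743/84.8 = 8.7618; ln(8.7618) = 2.1704.
z = 7150.0 × 2.1704 = 15518 m.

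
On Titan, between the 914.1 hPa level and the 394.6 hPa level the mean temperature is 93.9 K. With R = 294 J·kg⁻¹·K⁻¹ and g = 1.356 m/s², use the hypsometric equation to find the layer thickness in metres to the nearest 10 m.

Δz ≈ 17100 m

Hypsometric equation: Δz = (R T̄/g) ln(P₁/P₂).
R T̄/g = 294 × 93.9 / 1.356 = 20359 m.
ln(914.1/394.6) = ln(2.3165) = 0.84006.
Δz = 20359 × 0.84006 = 17103 m.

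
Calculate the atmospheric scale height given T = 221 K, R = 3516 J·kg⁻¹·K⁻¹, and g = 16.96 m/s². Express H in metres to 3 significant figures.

H ≈ 45800 m

The scale height of an isothermal atmosphere is H = RT/g.
H = 3516 × 221 / 16.96 = 777040/16.96 = 45816 m.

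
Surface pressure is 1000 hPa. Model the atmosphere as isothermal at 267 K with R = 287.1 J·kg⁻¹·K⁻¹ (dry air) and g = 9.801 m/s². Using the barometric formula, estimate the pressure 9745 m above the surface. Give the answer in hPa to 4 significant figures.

P ≈ 287.7 hPa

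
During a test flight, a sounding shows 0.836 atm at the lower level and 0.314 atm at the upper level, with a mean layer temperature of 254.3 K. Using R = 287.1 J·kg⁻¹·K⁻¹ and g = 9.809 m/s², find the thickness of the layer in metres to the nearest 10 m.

Hypsometric equation: Δz = (R T̄/g) ln(P₁/P₂).
R T̄/g = 287.1 × 254.3 / 9.809 = 7443.1 m.
ln(0.836/0.314) = ln(2.6624) = 0.97923.
Δz = 7443.1 × 0.97923 = 7288.5 m.

Δz ≈ 7290 m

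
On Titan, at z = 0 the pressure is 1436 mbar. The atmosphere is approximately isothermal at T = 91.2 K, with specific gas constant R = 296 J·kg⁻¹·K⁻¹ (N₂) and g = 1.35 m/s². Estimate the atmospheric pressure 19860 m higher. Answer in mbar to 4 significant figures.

Scale height: H = RT/g = 296 × 91.2 / 1.35 = 19996 m.
Barometric formula: P = P₀ exp(−z/H).
z/H = 19860/19996 = 0.99320; exp(−0.99320) = 0.37039.
P = 1436 × 0.37039 = 531.88 mbar.

P ≈ 531.9 mbar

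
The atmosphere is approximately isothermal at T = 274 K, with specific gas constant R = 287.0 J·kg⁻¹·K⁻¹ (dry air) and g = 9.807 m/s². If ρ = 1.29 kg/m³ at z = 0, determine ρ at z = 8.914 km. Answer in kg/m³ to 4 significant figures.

Scale height: H = RT/g = 287.0 × 274 / 9.807 = 8018.6 m.
In an isothermal atmosphere, density decays like pressure: ρ = ρ₀ exp(−z/H).
z/H = 8914.0/8018.6 = 1.1117; exp(−1.1117) = 0.32900.
ρ = 1.29 × 0.32900 = 0.42441 kg/m³.

ρ ≈ 0.4244 kg/m³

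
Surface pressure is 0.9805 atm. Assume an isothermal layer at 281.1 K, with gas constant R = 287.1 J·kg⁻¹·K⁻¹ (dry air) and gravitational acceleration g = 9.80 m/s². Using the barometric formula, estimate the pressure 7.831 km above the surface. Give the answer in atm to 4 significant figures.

Scale height: H = RT/g = 287.1 × 281.1 / 9.80 = 8235.1 m.
Barometric formula: P = P₀ exp(−z/H).
z/H = 7831.0/8235.1 = 0.95093; exp(−0.95093) = 0.38638.
P = 0.9805 × 0.38638 = 0.37885 atm.

P ≈ 0.3788 atm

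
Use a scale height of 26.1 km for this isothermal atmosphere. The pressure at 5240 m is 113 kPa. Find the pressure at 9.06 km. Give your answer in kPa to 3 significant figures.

Between two levels, P₂ = P₁ exp(−Δz/H) with Δz = z₂ − z₁.
Δz = 9060.0 − 5240.0 = 3820.0 m; Δz/H = 3820.0/26100 = 0.14636.
P₂ = 113 × exp(−0.14636) = 113 × 0.86385 = 97.615 kPa.

P ≈ 97.6 kPa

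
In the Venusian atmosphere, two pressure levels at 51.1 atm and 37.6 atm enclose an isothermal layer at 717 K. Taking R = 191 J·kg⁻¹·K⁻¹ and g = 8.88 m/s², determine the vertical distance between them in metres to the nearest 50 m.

Δz ≈ 4750 m

Hypsometric equation: Δz = (R T̄/g) ln(P₁/P₂).
R T̄/g = 191 × 717 / 8.88 = 15422 m.
ln(51.1/37.6) = ln(1.3590) = 0.30675.
Δz = 15422 × 0.30675 = 4730.7 m.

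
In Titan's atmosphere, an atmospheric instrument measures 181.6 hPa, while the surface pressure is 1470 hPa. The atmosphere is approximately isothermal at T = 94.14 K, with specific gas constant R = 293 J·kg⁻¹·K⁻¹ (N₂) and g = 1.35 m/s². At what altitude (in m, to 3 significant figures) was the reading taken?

Scale height: H = RT/g = 293 × 94.14 / 1.35 = 20432 m.
Invert the barometric formula: z = H ln(P₀/P).
P₀/P = 1470/181.6 = 8.0947; ln(8.0947) = 2.0912.
z = 20432 × 2.0912 = 42727 m.

z ≈ 42700 m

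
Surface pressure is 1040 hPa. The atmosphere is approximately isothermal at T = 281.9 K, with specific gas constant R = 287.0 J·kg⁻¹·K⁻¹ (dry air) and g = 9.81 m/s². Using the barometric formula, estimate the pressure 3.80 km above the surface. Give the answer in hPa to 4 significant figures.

P ≈ 656.0 hPa

Scale height: H = RT/g = 287.0 × 281.9 / 9.81 = 8247.2 m.
Barometric formula: P = P₀ exp(−z/H).
z/H = 3800.0/8247.2 = 0.46076; exp(−0.46076) = 0.63080.
P = 1040 × 0.63080 = 656.03 hPa.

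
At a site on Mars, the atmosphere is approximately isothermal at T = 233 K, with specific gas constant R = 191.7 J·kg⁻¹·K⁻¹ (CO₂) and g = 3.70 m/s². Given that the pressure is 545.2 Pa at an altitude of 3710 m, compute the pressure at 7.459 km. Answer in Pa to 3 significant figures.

Scale height: H = RT/g = 191.7 × 233 / 3.70 = 12072 m.
Between two levels, P₂ = P₁ exp(−Δz/H) with Δz = z₂ − z₁.
Δz = 7459.0 − 3710.0 = 3749.0 m; Δz/H = 3749.0/12072 = 0.31055.
P₂ = 545.2 × exp(−0.31055) = 545.2 × 0.73304 = 399.65 Pa.

P ≈ 400 Pa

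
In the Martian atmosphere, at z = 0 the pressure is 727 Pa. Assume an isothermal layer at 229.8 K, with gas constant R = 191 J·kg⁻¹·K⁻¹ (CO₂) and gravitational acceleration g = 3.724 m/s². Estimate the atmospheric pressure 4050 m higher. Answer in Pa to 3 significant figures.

Scale height: H = RT/g = 191 × 229.8 / 3.724 = 11786 m.
Barometric formula: P = P₀ exp(−z/H).
z/H = 4050.0/11786 = 0.34363; exp(−0.34363) = 0.70919.
P = 727 × 0.70919 = 515.58 Pa.

P ≈ 516 Pa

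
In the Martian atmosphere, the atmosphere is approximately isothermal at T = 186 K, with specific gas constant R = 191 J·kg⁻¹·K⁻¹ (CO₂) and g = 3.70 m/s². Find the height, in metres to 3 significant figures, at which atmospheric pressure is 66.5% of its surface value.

z ≈ 3920 m

Scale height: H = RT/g = 191 × 186 / 3.70 = 9601.6 m.
Set P/P₀ = exp(−z/H) = 0.665, so z = −H ln(0.665).
−ln(0.665) = 0.40797; z = 9601.6 × 0.40797 = 3917.2 m.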